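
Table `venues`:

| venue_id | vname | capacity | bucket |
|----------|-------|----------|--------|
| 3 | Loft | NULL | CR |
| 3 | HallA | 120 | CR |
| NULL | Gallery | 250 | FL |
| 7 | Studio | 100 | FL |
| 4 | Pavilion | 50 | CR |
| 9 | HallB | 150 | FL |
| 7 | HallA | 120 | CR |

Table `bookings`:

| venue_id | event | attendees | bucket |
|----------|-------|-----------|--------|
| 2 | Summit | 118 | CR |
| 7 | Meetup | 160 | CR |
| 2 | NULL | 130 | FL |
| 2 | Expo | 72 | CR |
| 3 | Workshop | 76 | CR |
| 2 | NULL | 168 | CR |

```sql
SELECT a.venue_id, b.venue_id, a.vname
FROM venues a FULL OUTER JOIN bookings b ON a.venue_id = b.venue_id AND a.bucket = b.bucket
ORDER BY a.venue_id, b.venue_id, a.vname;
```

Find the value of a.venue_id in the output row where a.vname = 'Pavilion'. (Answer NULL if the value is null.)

FULL OUTER JOIN keeps every row from both sides; unmatched rows get NULL for the other side's columns.
Matching on a.venue_id = b.venue_id AND a.bucket = b.bucket. A NULL in a compared column never satisfies the condition.
- a (venue_id=3, bucket=CR) pairs with 1 row(s) of b.
- a (venue_id=3, bucket=CR) pairs with 1 row(s) of b.
- a (venue_id=NULL, bucket=FL) has no partner → padded with NULL.
- a (venue_id=7, bucket=FL) has no partner → padded with NULL.
- a (venue_id=4, bucket=CR) has no partner → padded with NULL.
- a (venue_id=9, bucket=FL) has no partner → padded with NULL.
- a (venue_id=7, bucket=CR) pairs with 1 row(s) of b.
- plus 4 unmatched b row(s), each kept with NULL a columns.

4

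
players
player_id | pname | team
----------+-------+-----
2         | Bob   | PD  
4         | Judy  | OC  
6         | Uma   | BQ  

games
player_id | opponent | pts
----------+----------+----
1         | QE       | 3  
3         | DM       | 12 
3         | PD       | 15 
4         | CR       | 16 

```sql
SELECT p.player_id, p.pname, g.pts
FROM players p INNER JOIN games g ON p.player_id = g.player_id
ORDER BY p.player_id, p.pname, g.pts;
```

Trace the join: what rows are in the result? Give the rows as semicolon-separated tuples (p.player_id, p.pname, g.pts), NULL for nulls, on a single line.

(4, Judy, 16)

INNER JOIN keeps only pairs where the ON condition holds.
Matching on p.player_id = g.player_id.
- p[0] player_id=2 → no match; dropped.
- p[1] player_id=4 → 1 match(es) in g → 1 row(s).
- p[2] player_id=6 → no match; dropped.
After projecting and ordering:
p.player_id | p.pname | g.pts
4 | Judy | 16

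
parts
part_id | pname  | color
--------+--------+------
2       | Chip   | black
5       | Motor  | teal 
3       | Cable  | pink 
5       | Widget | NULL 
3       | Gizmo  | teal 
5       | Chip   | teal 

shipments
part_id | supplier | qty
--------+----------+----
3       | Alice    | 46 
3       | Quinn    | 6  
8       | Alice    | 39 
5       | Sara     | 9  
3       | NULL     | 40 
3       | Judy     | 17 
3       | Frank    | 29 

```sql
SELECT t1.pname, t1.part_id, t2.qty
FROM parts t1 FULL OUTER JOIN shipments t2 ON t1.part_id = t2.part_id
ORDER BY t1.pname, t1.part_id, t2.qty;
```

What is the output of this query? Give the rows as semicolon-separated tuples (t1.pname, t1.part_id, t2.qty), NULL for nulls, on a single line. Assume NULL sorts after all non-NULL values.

(Cable, 3, 6); (Cable, 3, 17); (Cable, 3, 29); (Cable, 3, 40); (Cable, 3, 46); (Chip, 2, NULL); (Chip, 5, 9); (Gizmo, 3, 6); (Gizmo, 3, 17); (Gizmo, 3, 29); (Gizmo, 3, 40); (Gizmo, 3, 46); (Motor, 5, 9); (Widget, 5, 9); (NULL, NULL, 39)

FULL OUTER JOIN keeps every row from both sides; unmatched rows get NULL for the other side's columns.
Matching on t1.part_id = t2.part_id.
Matched pairs: 13; unmatched t1 rows kept: 1; unmatched t2 rows kept: 1.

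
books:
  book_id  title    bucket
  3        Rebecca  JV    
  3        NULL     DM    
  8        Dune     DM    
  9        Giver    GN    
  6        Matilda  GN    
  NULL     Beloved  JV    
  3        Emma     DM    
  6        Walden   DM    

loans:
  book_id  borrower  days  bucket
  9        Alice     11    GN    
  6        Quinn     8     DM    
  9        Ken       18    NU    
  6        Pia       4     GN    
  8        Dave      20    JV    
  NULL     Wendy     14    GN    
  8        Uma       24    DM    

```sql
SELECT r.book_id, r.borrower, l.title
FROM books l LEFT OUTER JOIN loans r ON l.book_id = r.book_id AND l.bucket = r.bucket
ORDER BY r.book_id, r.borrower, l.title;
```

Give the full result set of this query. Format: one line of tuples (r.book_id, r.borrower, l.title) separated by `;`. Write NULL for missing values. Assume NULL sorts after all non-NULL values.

(6, Pia, Matilda); (6, Quinn, Walden); (8, Uma, Dune); (9, Alice, Giver); (NULL, NULL, Beloved); (NULL, NULL, Emma); (NULL, NULL, Rebecca); (NULL, NULL, NULL)

LEFT JOIN keeps every row from `books`; unmatched rows get NULL for `loans`'s columns.
Matching on l.book_id = r.book_id AND l.bucket = r.bucket. A NULL in a compared column never satisfies the condition.
Matched pairs: 4; unmatched l rows kept: 4.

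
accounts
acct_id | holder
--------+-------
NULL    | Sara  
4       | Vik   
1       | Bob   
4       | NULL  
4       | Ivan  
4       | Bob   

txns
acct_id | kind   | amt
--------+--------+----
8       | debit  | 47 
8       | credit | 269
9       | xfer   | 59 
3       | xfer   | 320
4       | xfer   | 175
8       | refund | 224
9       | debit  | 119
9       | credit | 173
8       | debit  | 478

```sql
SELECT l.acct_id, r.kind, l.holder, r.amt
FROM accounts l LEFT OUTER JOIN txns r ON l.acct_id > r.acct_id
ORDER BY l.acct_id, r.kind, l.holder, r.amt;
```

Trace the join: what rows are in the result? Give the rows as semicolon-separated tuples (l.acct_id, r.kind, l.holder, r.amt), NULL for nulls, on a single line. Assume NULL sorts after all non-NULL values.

LEFT JOIN keeps every row from `accounts`; unmatched rows get NULL for `txns`'s columns.
Matching on l.acct_id > r.acct_id. A NULL in a compared column never satisfies the condition.
- l (acct_id=NULL) has no partner → padded with NULL.
- l (acct_id=4) pairs with 1 row(s) of r.
- l (acct_id=1) has no partner → padded with NULL.
- l (acct_id=4) pairs with 1 row(s) of r.
- l (acct_id=4) pairs with 1 row(s) of r.
- l (acct_id=4) pairs with 1 row(s) of r.
After projecting and ordering:
l.acct_id | r.kind | l.holder | r.amt
1 | NULL | Bob | NULL
4 | xfer | Bob | 320
4 | xfer | Ivan | 320
4 | xfer | Vik | 320
4 | xfer | NULL | 320
NULL | NULL | Sara | NULL

(1, NULL, Bob, NULL); (4, xfer, Bob, 320); (4, xfer, Ivan, 320); (4, xfer, Vik, 320); (4, xfer, NULL, 320); (NULL, NULL, Sara, NULL)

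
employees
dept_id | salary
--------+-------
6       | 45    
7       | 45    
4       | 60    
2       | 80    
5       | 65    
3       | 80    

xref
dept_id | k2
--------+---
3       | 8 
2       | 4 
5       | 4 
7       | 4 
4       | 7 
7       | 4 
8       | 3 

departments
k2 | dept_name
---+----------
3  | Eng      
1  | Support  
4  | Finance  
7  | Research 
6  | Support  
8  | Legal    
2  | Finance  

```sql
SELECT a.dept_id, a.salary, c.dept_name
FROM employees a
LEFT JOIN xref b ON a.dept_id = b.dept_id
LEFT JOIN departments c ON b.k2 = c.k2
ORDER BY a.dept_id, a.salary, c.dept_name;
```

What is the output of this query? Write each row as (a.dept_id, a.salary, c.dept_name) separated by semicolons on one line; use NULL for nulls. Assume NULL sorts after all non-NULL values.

Evaluate left to right. First `employees a LEFT JOIN xref b` on dept_id: 7 row(s).
Then LEFT JOIN `departments c` on k2: each of those 7 rows is kept; rows whose b.k2 has no match in c get NULL for c's columns.

(2, 80, Finance); (3, 80, Legal); (4, 60, Research); (5, 65, Finance); (6, 45, NULL); (7, 45, Finance); (7, 45, Finance)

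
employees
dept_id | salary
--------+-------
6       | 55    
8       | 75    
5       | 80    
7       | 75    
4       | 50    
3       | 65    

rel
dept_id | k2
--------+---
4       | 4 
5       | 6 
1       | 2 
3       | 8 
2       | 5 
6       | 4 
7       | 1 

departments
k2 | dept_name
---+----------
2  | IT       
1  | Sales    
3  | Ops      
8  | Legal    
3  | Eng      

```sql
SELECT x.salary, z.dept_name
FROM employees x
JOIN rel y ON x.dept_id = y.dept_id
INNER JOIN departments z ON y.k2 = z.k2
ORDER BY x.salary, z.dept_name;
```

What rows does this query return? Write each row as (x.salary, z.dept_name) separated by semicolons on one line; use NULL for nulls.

(65, Legal); (75, Sales)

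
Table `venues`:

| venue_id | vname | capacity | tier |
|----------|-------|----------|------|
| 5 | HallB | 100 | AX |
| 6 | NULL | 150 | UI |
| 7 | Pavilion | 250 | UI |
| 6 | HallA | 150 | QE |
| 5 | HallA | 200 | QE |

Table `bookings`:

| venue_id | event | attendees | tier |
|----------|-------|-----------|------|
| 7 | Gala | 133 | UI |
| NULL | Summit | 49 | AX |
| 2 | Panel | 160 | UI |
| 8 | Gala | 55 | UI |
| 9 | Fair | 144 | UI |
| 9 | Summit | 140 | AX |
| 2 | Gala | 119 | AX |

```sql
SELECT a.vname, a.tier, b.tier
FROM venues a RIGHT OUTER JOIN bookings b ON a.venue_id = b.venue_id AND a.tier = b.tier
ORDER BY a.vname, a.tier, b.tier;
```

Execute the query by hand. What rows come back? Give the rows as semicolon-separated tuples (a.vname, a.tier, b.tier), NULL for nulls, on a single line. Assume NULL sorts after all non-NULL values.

RIGHT JOIN keeps every row from `bookings`; unmatched rows get NULL for `venues`'s columns.
Matching on a.venue_id = b.venue_id AND a.tier = b.tier. A NULL in a compared column never satisfies the condition.
- venue_id=5, tier=AX: no matching b row.
- venue_id=6, tier=UI: no matching b row.
- venue_id=7, tier=UI: 1 matching b row(s), so 1 row(s) emitted.
- venue_id=6, tier=QE: no matching b row.
- venue_id=5, tier=QE: no matching b row.
- plus 6 unmatched b row(s), each kept with NULL a columns.
After projecting and ordering:
a.vname | a.tier | b.tier
Pavilion | UI | UI
NULL | NULL | AX
NULL | NULL | AX
NULL | NULL | AX
NULL | NULL | UI
NULL | NULL | UI
NULL | NULL | UI

(Pavilion, UI, UI); (NULL, NULL, AX); (NULL, NULL, AX); (NULL, NULL, AX); (NULL, NULL, UI); (NULL, NULL, UI); (NULL, NULL, UI)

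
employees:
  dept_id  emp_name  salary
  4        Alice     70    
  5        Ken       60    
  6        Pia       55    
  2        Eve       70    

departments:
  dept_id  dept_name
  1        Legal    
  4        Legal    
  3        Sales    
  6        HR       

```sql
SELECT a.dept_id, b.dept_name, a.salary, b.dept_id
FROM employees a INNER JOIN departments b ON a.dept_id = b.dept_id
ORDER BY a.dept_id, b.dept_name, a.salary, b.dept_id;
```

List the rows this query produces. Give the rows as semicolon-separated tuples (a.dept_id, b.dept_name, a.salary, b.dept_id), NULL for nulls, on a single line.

INNER JOIN keeps only pairs where the ON condition holds.
Matching on a.dept_id = b.dept_id.
Matched pairs: 2.

(4, Legal, 70, 4); (6, HR, 55, 6)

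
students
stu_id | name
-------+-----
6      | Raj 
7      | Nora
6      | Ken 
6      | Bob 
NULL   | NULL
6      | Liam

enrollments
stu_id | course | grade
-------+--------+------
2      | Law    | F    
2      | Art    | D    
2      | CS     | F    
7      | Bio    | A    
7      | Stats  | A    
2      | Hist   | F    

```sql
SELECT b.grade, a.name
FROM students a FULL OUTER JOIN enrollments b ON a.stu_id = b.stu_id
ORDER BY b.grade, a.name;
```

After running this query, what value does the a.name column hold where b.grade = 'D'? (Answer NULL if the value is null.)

NULL

FULL OUTER JOIN keeps every row from both sides; unmatched rows get NULL for the other side's columns.
Matching on a.stu_id = b.stu_id. A NULL in a compared column never satisfies the condition.
- stu_id=6: no b row matches, row kept with b columns NULL.
- stu_id=7: 2 matching b row(s), so 2 row(s) emitted.
- stu_id=6: no b row matches, row kept with b columns NULL.
- stu_id=6: no b row matches, row kept with b columns NULL.
- stu_id=NULL: no b row matches, row kept with b columns NULL.
- stu_id=6: no b row matches, row kept with b columns NULL.
- 4 row(s) from b found no a partner → padded with NULL.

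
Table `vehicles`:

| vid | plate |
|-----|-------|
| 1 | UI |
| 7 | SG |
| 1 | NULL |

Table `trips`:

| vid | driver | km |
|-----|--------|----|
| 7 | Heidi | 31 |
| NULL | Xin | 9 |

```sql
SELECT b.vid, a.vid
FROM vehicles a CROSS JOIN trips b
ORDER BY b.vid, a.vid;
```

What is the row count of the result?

6

CROSS JOIN pairs every row of `vehicles` with every row of `trips`: 3 × 2 = 6 rows.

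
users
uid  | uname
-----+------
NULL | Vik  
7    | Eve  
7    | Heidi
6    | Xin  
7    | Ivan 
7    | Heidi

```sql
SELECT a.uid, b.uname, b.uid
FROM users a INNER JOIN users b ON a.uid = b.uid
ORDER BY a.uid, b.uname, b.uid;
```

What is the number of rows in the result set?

17

INNER JOIN keeps only pairs where the ON condition holds.
Matching on a.uid = b.uid. A NULL in a compared column never satisfies the condition.
- uid=NULL: no matching b row, dropped.
- uid=7: 4 matching b row(s), so 4 row(s) emitted.
- uid=7: 4 matching b row(s), so 4 row(s) emitted.
- uid=6: 1 matching b row(s), so 1 row(s) emitted.
- uid=7: 4 matching b row(s), so 4 row(s) emitted.
- uid=7: 4 matching b row(s), so 4 row(s) emitted.
Total: 17 rows.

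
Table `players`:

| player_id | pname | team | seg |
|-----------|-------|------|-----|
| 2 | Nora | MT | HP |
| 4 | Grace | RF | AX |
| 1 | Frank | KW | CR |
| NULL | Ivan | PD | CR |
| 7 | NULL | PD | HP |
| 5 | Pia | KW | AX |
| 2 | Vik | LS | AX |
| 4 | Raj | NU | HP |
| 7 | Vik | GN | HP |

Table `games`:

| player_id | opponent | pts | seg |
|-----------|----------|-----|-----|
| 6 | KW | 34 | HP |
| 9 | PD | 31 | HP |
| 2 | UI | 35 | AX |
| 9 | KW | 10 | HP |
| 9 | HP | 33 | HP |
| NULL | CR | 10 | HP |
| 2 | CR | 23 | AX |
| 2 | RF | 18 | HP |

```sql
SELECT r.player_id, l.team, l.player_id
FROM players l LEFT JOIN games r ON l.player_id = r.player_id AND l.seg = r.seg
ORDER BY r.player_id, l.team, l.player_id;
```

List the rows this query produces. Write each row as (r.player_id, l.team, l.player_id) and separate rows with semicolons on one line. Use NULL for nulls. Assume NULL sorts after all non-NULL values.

(2, LS, 2); (2, LS, 2); (2, MT, 2); (NULL, GN, 7); (NULL, KW, 1); (NULL, KW, 5); (NULL, NU, 4); (NULL, PD, 7); (NULL, PD, NULL); (NULL, RF, 4)

LEFT JOIN keeps every row from `players`; unmatched rows get NULL for `games`'s columns.
Matching on l.player_id = r.player_id AND l.seg = r.seg. A NULL in a compared column never satisfies the condition.
- l row (player_id=2, seg=HP): matches 1 r row(s) → 1 output row(s).
- l row (player_id=4, seg=AX): no match → kept, r columns NULL.
- l row (player_id=1, seg=CR): no match → kept, r columns NULL.
- l row (player_id=NULL, seg=CR): no match → kept, r columns NULL.
- l row (player_id=7, seg=HP): no match → kept, r columns NULL.
- l row (player_id=5, seg=AX): no match → kept, r columns NULL.
- l row (player_id=2, seg=AX): matches 2 r row(s) → 2 output row(s).
- l row (player_id=4, seg=HP): no match → kept, r columns NULL.
- l row (player_id=7, seg=HP): no match → kept, r columns NULL.
After projecting and ordering:
r.player_id | l.team | l.player_id
2 | LS | 2
2 | LS | 2
2 | MT | 2
NULL | GN | 7
NULL | KW | 1
NULL | KW | 5
NULL | NU | 4
NULL | PD | 7
NULL | PD | NULL
NULL | RF | 4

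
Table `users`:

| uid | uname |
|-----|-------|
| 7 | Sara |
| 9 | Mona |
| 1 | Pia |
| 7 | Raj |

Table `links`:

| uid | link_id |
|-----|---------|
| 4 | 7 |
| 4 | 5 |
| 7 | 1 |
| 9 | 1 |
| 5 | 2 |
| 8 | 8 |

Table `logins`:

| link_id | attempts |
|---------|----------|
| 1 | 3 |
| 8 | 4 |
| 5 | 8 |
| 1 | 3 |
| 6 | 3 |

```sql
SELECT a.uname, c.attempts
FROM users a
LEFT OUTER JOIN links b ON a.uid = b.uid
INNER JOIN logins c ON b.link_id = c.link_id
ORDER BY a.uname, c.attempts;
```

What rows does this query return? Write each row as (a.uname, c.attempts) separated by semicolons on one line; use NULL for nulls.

Joins associate left-to-right: users LEFT JOIN links on uid gives 4 intermediate row(s).
Then INNER JOIN `logins c` on link_id: keep only rows whose b.link_id appears in c.

(Mona, 3); (Mona, 3); (Raj, 3); (Raj, 3); (Sara, 3); (Sara, 3)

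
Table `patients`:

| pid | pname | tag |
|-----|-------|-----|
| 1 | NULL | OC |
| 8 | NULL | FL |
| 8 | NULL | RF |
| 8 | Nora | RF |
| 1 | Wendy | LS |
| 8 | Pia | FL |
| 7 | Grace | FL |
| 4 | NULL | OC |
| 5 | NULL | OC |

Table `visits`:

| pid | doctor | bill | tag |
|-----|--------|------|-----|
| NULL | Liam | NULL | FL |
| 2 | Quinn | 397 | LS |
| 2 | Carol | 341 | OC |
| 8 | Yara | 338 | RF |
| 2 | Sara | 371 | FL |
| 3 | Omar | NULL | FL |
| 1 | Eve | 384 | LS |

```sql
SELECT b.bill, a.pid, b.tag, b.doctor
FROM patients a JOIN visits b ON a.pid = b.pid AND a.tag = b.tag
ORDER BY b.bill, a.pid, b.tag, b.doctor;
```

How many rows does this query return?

INNER JOIN keeps only pairs where the ON condition holds.
Matching on a.pid = b.pid AND a.tag = b.tag. A NULL in a compared column never satisfies the condition.
- a[0] pid=1, tag=OC → no match; dropped.
- a[1] pid=8, tag=FL → no match; dropped.
- a[2] pid=8, tag=RF → 1 match(es) in b → 1 row(s).
- a[3] pid=8, tag=RF → 1 match(es) in b → 1 row(s).
- a[4] pid=1, tag=LS → 1 match(es) in b → 1 row(s).
- a[5] pid=8, tag=FL → no match; dropped.
- a[6] pid=7, tag=FL → no match; dropped.
- a[7] pid=4, tag=OC → no match; dropped.
- a[8] pid=5, tag=OC → no match; dropped.
Total: 3 rows.

3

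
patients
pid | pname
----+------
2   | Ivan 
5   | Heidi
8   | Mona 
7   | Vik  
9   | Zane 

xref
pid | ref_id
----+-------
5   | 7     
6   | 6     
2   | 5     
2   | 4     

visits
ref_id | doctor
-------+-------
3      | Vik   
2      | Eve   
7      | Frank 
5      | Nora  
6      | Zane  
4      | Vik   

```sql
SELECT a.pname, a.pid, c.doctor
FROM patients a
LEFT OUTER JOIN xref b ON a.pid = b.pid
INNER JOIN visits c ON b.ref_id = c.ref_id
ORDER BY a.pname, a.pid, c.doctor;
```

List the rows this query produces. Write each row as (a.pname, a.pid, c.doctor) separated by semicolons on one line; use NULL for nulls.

(Heidi, 5, Frank); (Ivan, 2, Nora); (Ivan, 2, Vik)

Evaluate left to right. First `patients a LEFT JOIN xref b` on pid: 6 row(s).
Then INNER JOIN `visits c` on ref_id: keep only rows whose b.ref_id appears in c.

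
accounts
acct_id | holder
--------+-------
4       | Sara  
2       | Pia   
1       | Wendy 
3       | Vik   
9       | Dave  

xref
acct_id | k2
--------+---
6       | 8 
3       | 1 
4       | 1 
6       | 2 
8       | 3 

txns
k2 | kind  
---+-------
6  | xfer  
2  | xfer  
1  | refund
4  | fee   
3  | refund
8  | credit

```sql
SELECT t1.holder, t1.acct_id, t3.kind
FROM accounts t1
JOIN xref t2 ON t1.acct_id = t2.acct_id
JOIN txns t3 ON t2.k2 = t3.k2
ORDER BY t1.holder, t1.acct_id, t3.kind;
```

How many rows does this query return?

Evaluate left to right. First `accounts t1 INNER JOIN xref t2` on acct_id: 2 row(s).
Then INNER JOIN `txns t3` on k2: keep only rows whose t2.k2 appears in t3.
Result: 2 row(s).

2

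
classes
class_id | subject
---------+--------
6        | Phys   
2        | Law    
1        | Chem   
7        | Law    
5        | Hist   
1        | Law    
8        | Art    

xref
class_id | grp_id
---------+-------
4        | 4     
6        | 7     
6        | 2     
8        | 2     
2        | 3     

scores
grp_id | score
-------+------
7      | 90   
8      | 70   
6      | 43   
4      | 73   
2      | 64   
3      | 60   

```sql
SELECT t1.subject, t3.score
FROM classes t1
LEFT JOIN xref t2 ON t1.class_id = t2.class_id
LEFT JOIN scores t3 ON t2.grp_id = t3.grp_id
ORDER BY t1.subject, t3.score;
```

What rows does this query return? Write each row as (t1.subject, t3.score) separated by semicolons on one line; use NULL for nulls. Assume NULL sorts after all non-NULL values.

Step 1 — t1 LEFT JOIN t2 on class_id → 8 row(s).
Then LEFT JOIN `scores t3` on grp_id: each of those 8 rows is kept; rows whose t2.grp_id has no match in t3 get NULL for t3's columns.

(Art, 64); (Chem, NULL); (Hist, NULL); (Law, 60); (Law, NULL); (Law, NULL); (Phys, 64); (Phys, 90)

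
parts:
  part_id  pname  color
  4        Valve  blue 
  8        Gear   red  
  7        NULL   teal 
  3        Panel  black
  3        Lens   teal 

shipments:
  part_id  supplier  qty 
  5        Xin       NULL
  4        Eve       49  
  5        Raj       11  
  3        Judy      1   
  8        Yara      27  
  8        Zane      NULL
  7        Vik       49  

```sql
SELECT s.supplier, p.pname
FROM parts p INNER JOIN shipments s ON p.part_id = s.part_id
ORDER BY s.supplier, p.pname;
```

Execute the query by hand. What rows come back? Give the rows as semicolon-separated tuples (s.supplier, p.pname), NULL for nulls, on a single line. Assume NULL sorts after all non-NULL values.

(Eve, Valve); (Judy, Lens); (Judy, Panel); (Vik, NULL); (Yara, Gear); (Zane, Gear)

INNER JOIN keeps only pairs where the ON condition holds.
Matching on p.part_id = s.part_id.
Matched pairs: 6.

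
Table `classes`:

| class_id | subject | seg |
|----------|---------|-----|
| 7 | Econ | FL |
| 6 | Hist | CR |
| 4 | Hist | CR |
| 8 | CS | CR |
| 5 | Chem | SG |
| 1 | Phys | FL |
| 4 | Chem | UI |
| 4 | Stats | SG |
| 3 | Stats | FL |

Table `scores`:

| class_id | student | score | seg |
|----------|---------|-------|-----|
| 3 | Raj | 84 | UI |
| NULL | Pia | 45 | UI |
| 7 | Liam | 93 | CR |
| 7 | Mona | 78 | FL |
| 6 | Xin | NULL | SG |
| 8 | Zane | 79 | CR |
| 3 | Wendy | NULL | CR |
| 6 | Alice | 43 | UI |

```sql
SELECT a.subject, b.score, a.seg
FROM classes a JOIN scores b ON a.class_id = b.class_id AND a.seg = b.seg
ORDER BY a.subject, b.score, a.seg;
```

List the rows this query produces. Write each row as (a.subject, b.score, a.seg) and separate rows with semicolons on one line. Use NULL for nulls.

(CS, 79, CR); (Econ, 78, FL)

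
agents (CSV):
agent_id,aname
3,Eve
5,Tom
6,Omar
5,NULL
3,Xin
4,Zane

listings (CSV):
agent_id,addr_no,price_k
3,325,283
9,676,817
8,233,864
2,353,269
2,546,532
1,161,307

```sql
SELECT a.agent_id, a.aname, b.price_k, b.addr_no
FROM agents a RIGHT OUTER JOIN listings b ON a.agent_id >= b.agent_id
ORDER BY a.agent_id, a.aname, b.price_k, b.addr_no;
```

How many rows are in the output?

RIGHT JOIN keeps every row from `listings`; unmatched rows get NULL for `agents`'s columns.
Matching on a.agent_id >= b.agent_id.
Matched pairs: 24; unmatched b rows kept: 2.
Total: 24 matched + 2 padded = 26 rows.

26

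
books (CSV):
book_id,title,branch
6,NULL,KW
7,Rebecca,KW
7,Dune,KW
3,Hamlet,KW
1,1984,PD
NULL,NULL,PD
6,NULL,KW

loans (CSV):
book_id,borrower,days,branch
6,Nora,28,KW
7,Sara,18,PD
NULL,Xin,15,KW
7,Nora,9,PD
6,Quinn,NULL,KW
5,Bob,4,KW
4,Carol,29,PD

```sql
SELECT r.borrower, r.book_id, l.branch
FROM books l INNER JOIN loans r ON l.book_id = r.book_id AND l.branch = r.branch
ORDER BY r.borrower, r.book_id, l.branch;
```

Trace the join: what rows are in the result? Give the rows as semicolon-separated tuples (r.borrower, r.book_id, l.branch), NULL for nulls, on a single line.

(Nora, 6, KW); (Nora, 6, KW); (Quinn, 6, KW); (Quinn, 6, KW)

INNER JOIN keeps only pairs where the ON condition holds.
Matching on l.book_id = r.book_id AND l.branch = r.branch. A NULL in a compared column never satisfies the condition.
Matched pairs: 4.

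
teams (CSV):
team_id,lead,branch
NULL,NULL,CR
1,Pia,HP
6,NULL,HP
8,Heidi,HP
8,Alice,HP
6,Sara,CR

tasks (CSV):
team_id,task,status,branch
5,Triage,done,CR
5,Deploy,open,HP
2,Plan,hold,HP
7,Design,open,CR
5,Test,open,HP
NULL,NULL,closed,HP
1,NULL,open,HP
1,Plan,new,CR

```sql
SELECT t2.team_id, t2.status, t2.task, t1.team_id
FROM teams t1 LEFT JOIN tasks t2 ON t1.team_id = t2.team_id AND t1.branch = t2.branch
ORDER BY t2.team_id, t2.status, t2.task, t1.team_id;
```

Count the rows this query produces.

6

LEFT JOIN keeps every row from `teams`; unmatched rows get NULL for `tasks`'s columns.
Matching on t1.team_id = t2.team_id AND t1.branch = t2.branch. A NULL in a compared column never satisfies the condition.
Matched pairs: 1; unmatched t1 rows kept: 5.
Total: 1 matched + 5 padded = 6 rows.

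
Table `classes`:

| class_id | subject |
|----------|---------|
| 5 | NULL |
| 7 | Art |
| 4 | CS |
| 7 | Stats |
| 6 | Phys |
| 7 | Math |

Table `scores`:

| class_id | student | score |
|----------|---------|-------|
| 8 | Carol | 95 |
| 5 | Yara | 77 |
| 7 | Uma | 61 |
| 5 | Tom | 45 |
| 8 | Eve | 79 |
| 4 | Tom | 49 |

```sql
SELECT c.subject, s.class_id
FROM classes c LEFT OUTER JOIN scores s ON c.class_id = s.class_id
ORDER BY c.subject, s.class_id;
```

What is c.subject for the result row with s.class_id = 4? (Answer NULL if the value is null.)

LEFT JOIN keeps every row from `classes`; unmatched rows get NULL for `scores`'s columns.
Matching on c.class_id = s.class_id.
- class_id=5: 2 matching s row(s), so 2 row(s) emitted.
- class_id=7: 1 matching s row(s), so 1 row(s) emitted.
- class_id=4: 1 matching s row(s), so 1 row(s) emitted.
- class_id=7: 1 matching s row(s), so 1 row(s) emitted.
- class_id=6: no s row matches, row kept with s columns NULL.
- class_id=7: 1 matching s row(s), so 1 row(s) emitted.

CS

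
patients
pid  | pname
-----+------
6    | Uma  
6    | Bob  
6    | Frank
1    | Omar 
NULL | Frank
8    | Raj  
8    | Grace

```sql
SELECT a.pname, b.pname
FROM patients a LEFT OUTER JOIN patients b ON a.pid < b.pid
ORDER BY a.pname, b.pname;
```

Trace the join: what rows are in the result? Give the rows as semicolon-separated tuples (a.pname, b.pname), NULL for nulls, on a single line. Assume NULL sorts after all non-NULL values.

LEFT JOIN keeps every row from `patients a`; unmatched rows get NULL for `patients b`'s columns.
Matching on a.pid < b.pid. A NULL in a compared column never satisfies the condition.
- a (pid=6) pairs with 2 row(s) of b.
- a (pid=6) pairs with 2 row(s) of b.
- a (pid=6) pairs with 2 row(s) of b.
- a (pid=1) pairs with 5 row(s) of b.
- a (pid=NULL) has no partner → padded with NULL.
- a (pid=8) has no partner → padded with NULL.
- a (pid=8) has no partner → padded with NULL.

(Bob, Grace); (Bob, Raj); (Frank, Grace); (Frank, Raj); (Frank, NULL); (Grace, NULL); (Omar, Bob); (Omar, Frank); (Omar, Grace); (Omar, Raj); (Omar, Uma); (Raj, NULL); (Uma, Grace); (Uma, Raj)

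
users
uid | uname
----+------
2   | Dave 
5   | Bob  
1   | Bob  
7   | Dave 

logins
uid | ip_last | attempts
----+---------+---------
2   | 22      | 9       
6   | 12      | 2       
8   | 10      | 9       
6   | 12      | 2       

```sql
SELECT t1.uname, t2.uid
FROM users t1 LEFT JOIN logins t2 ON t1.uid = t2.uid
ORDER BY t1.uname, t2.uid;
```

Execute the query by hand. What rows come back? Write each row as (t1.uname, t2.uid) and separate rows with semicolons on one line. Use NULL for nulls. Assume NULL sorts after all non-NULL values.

LEFT JOIN keeps every row from `users`; unmatched rows get NULL for `logins`'s columns.
Matching on t1.uid = t2.uid.
Matched pairs: 1; unmatched t1 rows kept: 3.

(Bob, NULL); (Bob, NULL); (Dave, 2); (Dave, NULL)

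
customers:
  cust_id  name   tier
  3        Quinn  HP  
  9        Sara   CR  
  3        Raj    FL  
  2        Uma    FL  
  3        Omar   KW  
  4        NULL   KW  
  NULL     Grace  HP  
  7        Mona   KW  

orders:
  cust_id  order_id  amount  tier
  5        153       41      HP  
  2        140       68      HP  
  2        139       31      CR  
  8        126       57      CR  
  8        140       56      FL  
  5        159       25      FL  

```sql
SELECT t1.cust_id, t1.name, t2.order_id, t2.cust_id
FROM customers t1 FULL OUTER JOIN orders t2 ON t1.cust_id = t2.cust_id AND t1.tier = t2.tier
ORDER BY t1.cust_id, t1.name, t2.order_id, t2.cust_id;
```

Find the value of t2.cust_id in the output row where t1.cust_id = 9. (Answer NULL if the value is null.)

FULL OUTER JOIN keeps every row from both sides; unmatched rows get NULL for the other side's columns.
Matching on t1.cust_id = t2.cust_id AND t1.tier = t2.tier. A NULL in a compared column never satisfies the condition.
Matched pairs: 0; unmatched t1 rows kept: 8; unmatched t2 rows kept: 6.

NULL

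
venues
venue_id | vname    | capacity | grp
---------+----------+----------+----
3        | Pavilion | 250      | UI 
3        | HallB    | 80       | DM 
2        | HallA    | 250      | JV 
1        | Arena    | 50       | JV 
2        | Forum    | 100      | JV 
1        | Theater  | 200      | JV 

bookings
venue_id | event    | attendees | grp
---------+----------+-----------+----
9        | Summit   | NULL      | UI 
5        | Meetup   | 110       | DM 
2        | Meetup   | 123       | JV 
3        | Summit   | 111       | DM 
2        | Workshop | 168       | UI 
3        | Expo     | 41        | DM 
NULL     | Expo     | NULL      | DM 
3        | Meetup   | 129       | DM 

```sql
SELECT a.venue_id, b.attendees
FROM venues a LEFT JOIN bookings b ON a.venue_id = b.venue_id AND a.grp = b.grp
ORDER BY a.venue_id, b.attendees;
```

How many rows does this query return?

8

LEFT JOIN keeps every row from `venues`; unmatched rows get NULL for `bookings`'s columns.
Matching on a.venue_id = b.venue_id AND a.grp = b.grp. A NULL in a compared column never satisfies the condition.
Matched pairs: 5; unmatched a rows kept: 3.
Total: 5 matched + 3 padded = 8 rows.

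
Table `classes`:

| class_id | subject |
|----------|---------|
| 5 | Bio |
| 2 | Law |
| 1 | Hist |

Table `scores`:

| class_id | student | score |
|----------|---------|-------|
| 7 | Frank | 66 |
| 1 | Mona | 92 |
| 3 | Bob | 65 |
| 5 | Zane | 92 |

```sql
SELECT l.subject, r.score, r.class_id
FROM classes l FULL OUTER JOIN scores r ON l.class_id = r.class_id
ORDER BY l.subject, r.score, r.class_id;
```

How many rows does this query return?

FULL OUTER JOIN keeps every row from both sides; unmatched rows get NULL for the other side's columns.
Matching on l.class_id = r.class_id.
- l row (class_id=5): matches 1 r row(s) → 1 output row(s).
- l row (class_id=2): no match → kept, r columns NULL.
- l row (class_id=1): matches 1 r row(s) → 1 output row(s).
- 2 row(s) from r found no l partner → padded with NULL.
Total: 2 matched + 3 padded = 5 rows.

5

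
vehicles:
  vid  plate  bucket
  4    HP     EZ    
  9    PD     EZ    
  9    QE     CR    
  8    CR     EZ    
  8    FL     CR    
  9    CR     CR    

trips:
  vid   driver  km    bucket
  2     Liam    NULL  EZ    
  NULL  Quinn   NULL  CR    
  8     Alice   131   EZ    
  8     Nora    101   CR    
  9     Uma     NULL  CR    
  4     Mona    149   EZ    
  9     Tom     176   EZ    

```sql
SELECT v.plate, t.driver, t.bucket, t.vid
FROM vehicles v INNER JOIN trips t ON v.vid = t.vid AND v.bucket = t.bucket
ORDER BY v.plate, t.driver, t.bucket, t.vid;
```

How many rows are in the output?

6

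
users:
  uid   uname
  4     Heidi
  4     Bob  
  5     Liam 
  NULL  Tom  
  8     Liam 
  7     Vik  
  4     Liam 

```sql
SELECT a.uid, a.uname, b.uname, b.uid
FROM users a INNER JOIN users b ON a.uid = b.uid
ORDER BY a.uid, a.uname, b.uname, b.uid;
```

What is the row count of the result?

INNER JOIN keeps only pairs where the ON condition holds.
Matching on a.uid = b.uid. A NULL in a compared column never satisfies the condition.
- a (uid=4) pairs with 3 row(s) of b.
- a (uid=4) pairs with 3 row(s) of b.
- a (uid=5) pairs with 1 row(s) of b.
- a (uid=NULL) has no partner → excluded.
- a (uid=8) pairs with 1 row(s) of b.
- a (uid=7) pairs with 1 row(s) of b.
- a (uid=4) pairs with 3 row(s) of b.
Total: 12 rows.

12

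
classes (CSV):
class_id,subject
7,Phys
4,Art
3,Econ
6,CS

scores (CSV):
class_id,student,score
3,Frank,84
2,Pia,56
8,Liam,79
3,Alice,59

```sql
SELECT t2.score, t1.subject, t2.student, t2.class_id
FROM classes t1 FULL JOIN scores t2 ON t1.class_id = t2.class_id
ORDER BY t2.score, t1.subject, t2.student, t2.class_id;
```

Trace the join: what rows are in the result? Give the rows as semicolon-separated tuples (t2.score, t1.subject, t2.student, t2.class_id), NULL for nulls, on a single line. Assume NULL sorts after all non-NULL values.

(56, NULL, Pia, 2); (59, Econ, Alice, 3); (79, NULL, Liam, 8); (84, Econ, Frank, 3); (NULL, Art, NULL, NULL); (NULL, CS, NULL, NULL); (NULL, Phys, NULL, NULL)

FULL OUTER JOIN keeps every row from both sides; unmatched rows get NULL for the other side's columns.
Matching on t1.class_id = t2.class_id.
Matched pairs: 2; unmatched t1 rows kept: 3; unmatched t2 rows kept: 2.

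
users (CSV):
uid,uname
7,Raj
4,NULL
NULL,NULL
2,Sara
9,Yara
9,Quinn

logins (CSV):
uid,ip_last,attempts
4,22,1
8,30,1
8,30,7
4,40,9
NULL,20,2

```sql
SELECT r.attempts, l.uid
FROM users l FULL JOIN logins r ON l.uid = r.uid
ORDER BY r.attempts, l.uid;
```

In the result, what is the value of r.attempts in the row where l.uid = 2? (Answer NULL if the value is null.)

NULL

FULL OUTER JOIN keeps every row from both sides; unmatched rows get NULL for the other side's columns.
Matching on l.uid = r.uid. A NULL in a compared column never satisfies the condition.
Matched pairs: 2; unmatched l rows kept: 5; unmatched r rows kept: 3.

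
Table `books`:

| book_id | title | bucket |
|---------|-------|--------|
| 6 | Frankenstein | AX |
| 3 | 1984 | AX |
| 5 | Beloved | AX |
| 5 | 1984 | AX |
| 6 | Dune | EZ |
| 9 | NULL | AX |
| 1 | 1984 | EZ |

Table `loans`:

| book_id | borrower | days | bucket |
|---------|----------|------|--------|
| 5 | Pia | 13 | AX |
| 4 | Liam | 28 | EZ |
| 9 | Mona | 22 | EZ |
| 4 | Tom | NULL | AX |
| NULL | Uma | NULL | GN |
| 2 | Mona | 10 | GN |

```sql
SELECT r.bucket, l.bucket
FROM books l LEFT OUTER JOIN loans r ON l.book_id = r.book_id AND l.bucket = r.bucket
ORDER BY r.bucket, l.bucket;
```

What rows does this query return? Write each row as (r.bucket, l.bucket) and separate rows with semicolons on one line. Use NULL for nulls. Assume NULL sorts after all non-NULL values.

(AX, AX); (AX, AX); (NULL, AX); (NULL, AX); (NULL, AX); (NULL, EZ); (NULL, EZ)

LEFT JOIN keeps every row from `books`; unmatched rows get NULL for `loans`'s columns.
Matching on l.book_id = r.book_id AND l.bucket = r.bucket. A NULL in a compared column never satisfies the condition.
- l row (book_id=6, bucket=AX): no match → kept, r columns NULL.
- l row (book_id=3, bucket=AX): no match → kept, r columns NULL.
- l row (book_id=5, bucket=AX): matches 1 r row(s) → 1 output row(s).
- l row (book_id=5, bucket=AX): matches 1 r row(s) → 1 output row(s).
- l row (book_id=6, bucket=EZ): no match → kept, r columns NULL.
- l row (book_id=9, bucket=AX): no match → kept, r columns NULL.
- l row (book_id=1, bucket=EZ): no match → kept, r columns NULL.
After projecting and ordering:
r.bucket | l.bucket
AX | AX
AX | AX
NULL | AX
NULL | AX
NULL | AX
NULL | EZ
NULL | EZ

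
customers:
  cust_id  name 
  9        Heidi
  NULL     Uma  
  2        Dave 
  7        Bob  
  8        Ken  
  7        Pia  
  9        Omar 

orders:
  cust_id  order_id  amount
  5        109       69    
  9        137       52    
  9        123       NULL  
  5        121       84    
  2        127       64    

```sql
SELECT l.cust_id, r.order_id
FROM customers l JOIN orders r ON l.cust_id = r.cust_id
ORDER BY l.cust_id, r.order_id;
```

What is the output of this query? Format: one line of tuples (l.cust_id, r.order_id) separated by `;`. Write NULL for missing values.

(2, 127); (9, 123); (9, 123); (9, 137); (9, 137)

INNER JOIN keeps only pairs where the ON condition holds.
Matching on l.cust_id = r.cust_id. A NULL in a compared column never satisfies the condition.
Matched pairs: 5.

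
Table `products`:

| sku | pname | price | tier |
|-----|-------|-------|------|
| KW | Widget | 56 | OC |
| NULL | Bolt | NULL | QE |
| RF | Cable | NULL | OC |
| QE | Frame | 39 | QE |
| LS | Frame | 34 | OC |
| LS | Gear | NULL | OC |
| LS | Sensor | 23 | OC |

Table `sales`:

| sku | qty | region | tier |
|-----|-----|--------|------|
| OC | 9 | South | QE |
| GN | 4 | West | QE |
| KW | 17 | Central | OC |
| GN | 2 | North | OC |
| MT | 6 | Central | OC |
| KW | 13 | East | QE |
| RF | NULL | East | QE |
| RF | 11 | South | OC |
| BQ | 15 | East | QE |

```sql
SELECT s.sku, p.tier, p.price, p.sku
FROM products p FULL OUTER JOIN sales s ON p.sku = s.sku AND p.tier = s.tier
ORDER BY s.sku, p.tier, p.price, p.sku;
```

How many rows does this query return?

14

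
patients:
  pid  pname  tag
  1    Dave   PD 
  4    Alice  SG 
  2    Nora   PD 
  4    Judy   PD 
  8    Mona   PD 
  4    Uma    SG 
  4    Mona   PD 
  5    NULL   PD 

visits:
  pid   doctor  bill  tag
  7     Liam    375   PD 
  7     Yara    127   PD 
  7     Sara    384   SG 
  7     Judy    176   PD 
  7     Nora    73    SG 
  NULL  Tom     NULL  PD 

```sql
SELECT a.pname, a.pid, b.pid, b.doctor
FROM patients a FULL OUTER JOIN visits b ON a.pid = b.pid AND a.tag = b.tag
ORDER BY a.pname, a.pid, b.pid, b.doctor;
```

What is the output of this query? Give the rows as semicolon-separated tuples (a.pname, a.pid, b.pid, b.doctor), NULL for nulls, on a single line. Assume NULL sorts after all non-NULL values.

FULL OUTER JOIN keeps every row from both sides; unmatched rows get NULL for the other side's columns.
Matching on a.pid = b.pid AND a.tag = b.tag. A NULL in a compared column never satisfies the condition.
- a (pid=1, tag=PD) has no partner → padded with NULL.
- a (pid=4, tag=SG) has no partner → padded with NULL.
- a (pid=2, tag=PD) has no partner → padded with NULL.
- a (pid=4, tag=PD) has no partner → padded with NULL.
- a (pid=8, tag=PD) has no partner → padded with NULL.
- a (pid=4, tag=SG) has no partner → padded with NULL.
- a (pid=4, tag=PD) has no partner → padded with NULL.
- a (pid=5, tag=PD) has no partner → padded with NULL.
- plus 6 unmatched b row(s), each kept with NULL a columns.

(Alice, 4, NULL, NULL); (Dave, 1, NULL, NULL); (Judy, 4, NULL, NULL); (Mona, 4, NULL, NULL); (Mona, 8, NULL, NULL); (Nora, 2, NULL, NULL); (Uma, 4, NULL, NULL); (NULL, 5, NULL, NULL); (NULL, NULL, 7, Judy); (NULL, NULL, 7, Liam); (NULL, NULL, 7, Nora); (NULL, NULL, 7, Sara); (NULL, NULL, 7, Yara); (NULL, NULL, NULL, Tom)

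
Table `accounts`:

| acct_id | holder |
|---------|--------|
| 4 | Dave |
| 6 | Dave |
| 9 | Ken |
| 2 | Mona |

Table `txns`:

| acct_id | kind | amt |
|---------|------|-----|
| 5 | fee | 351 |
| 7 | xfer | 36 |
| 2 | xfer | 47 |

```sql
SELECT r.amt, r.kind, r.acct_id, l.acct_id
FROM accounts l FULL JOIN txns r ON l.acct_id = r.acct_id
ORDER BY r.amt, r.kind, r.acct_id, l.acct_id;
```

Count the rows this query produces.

6

FULL OUTER JOIN keeps every row from both sides; unmatched rows get NULL for the other side's columns.
Matching on l.acct_id = r.acct_id.
- acct_id=4: no r row matches, row kept with r columns NULL.
- acct_id=6: no r row matches, row kept with r columns NULL.
- acct_id=9: no r row matches, row kept with r columns NULL.
- acct_id=2: 1 matching r row(s), so 1 row(s) emitted.
- 2 r row(s) had no l match → kept, l columns NULL.
Total: 1 matched + 5 padded = 6 rows.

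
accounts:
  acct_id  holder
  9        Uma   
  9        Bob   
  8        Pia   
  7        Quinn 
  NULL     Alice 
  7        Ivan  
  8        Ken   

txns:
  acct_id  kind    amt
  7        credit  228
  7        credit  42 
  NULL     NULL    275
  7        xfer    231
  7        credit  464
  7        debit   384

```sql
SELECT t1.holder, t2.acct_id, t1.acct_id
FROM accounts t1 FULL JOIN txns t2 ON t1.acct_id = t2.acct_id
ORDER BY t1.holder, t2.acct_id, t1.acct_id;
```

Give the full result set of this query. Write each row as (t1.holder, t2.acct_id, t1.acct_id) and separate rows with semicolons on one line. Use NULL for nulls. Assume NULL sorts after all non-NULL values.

FULL OUTER JOIN keeps every row from both sides; unmatched rows get NULL for the other side's columns.
Matching on t1.acct_id = t2.acct_id. A NULL in a compared column never satisfies the condition.
- acct_id=9: no t2 row matches, row kept with t2 columns NULL.
- acct_id=9: no t2 row matches, row kept with t2 columns NULL.
- acct_id=8: no t2 row matches, row kept with t2 columns NULL.
- acct_id=7: 5 matching t2 row(s), so 5 row(s) emitted.
- acct_id=NULL: no t2 row matches, row kept with t2 columns NULL.
- acct_id=7: 5 matching t2 row(s), so 5 row(s) emitted.
- acct_id=8: no t2 row matches, row kept with t2 columns NULL.
- 1 t2 row(s) had no t1 match → kept, t1 columns NULL.

(Alice, NULL, NULL); (Bob, NULL, 9); (Ivan, 7, 7); (Ivan, 7, 7); (Ivan, 7, 7); (Ivan, 7, 7); (Ivan, 7, 7); (Ken, NULL, 8); (Pia, NULL, 8); (Quinn, 7, 7); (Quinn, 7, 7); (Quinn, 7, 7); (Quinn, 7, 7); (Quinn, 7, 7); (Uma, NULL, 9); (NULL, NULL, NULL)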